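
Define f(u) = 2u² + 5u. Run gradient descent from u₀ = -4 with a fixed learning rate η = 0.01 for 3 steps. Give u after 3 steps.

-3.683024

f′(u) = 4u + 5
Step 1: f′(-4) = -11; u₁ = -4 − 0.01·(-11) = -3.89
Step 2: f′(-3.89) = -10.56; u₂ = -3.89 − 0.01·(-10.56) = -3.7844
Step 3: f′(-3.7844) = -10.1376; u₃ = -3.7844 − 0.01·(-10.1376) = -3.683024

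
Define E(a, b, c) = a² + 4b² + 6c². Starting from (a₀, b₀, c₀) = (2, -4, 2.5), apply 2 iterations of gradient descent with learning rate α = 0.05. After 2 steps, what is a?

1.62

∇E = (2a, 8b, 12c)
(a₁, b₁, c₁) = (2, -4, 2.5) − 0.05·(4, -32, 30) = (1.8, -2.4, 1)
(a₂, b₂, c₂) = (1.8, -2.4, 1) − 0.05·(3.6, -19.2, 12) = (1.62, -1.44, 0.4)
a = 1.62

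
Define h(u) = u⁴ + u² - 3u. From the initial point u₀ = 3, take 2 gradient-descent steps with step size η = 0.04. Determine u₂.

h′(u) = 4u³ + 2u - 3
u₁ = 3 − 0.04·111 = -1.44
u₂ = -1.44 − 0.04·(-17.823936) = -0.72704256

-0.72704256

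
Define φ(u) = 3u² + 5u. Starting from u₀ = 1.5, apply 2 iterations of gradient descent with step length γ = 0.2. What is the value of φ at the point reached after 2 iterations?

φ′(u) = 6u + 5
u₁ = 1.5 − 0.2·14 = -1.3
u₂ = -1.3 − 0.2·(-2.8) = -0.74
φ(-0.74) = -2.0572

-2.0572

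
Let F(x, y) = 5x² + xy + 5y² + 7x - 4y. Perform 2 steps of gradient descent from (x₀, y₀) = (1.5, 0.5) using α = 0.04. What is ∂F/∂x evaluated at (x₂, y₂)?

∇F = (10x + y + 7, x + 10y - 4)
Step 1: at (1.5, 0.5), ∇F = (22.5, 2.5) → (1.5, 0.5) − 0.04·(22.5, 2.5) = (0.6, 0.4)
Step 2: at (0.6, 0.4), ∇F = (13.4, 0.6) → (0.6, 0.4) − 0.04·(13.4, 0.6) = (0.064, 0.376)
∂F/∂x at (0.064, 0.376) = 8.016

8.016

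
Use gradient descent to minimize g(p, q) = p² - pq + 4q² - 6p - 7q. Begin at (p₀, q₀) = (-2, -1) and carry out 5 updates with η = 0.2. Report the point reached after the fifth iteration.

∇g = (2p - q - 6, -p + 8q - 7)
Step 1: at (-2, -1), ∇g = (-9, -13) → (-2, -1) − 0.2·(-9, -13) = (-0.2, 1.6)
Step 2: at (-0.2, 1.6), ∇g = (-8, 6) → (-0.2, 1.6) − 0.2·(-8, 6) = (1.4, 0.4)
Step 3: at (1.4, 0.4), ∇g = (-3.6, -5.2) → (1.4, 0.4) − 0.2·(-3.6, -5.2) = (2.12, 1.44)
Step 4: at (2.12, 1.44), ∇g = (-3.2, 2.4) → (2.12, 1.44) − 0.2·(-3.2, 2.4) = (2.76, 0.96)
Step 5: at (2.76, 0.96), ∇g = (-1.44, -2.08) → (2.76, 0.96) − 0.2·(-1.44, -2.08) = (3.048, 1.376)

(3.048, 1.376)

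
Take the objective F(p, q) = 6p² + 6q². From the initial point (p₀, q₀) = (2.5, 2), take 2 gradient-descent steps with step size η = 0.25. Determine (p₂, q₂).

∇F = (12p, 12q)
(p₁, q₁) = (2.5, 2) − 0.25·(30, 24) = (-5, -4)
(p₂, q₂) = (-5, -4) − 0.25·(-60, -48) = (10, 8)

(10, 8)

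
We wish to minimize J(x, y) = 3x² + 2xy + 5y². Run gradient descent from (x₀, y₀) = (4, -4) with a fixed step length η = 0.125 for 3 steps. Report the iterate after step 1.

∇J = (6x + 2y, 2x + 10y)
(x₁, y₁) = (4, -4) − 0.125·(16, -32) = (2, 0)

(2, 0)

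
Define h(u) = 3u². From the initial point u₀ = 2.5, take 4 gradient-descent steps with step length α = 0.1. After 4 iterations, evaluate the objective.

0.012288

h′(u) = 6u
Step 1: h′(2.5) = 15; u₁ = 2.5 − 0.1·15 = 1
Step 2: h′(1) = 6; u₂ = 1 − 0.1·6 = 0.4
Step 3: h′(0.4) = 2.4; u₃ = 0.4 − 0.1·2.4 = 0.16
Step 4: h′(0.16) = 0.96; u₄ = 0.16 − 0.1·0.96 = 0.064
h(0.064) = 0.012288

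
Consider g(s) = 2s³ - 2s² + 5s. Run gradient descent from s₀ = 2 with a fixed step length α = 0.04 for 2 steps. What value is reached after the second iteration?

g′(s) = 6s² - 4s + 5
s₁ = 2 − 0.04·21 = 1.16
s₂ = 1.16 − 0.04·8.4336 = 0.822656

0.822656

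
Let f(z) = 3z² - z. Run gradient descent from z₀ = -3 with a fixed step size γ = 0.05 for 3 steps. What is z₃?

f′(z) = 6z - 1
Step 1: f′(-3) = -19; z₁ = -3 − 0.05·(-19) = -2.05
Step 2: f′(-2.05) = -13.3; z₂ = -2.05 − 0.05·(-13.3) = -1.385
Step 3: f′(-1.385) = -9.31; z₃ = -1.385 − 0.05·(-9.31) = -0.9195

-0.9195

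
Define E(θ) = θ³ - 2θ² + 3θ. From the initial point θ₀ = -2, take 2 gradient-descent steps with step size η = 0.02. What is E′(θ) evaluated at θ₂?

43.776862112448

E′(θ) = 3θ² - 4θ + 3
Step 1: E′(-2) = 23; θ₁ = -2 − 0.02·23 = -2.46
Step 2: E′(-2.46) = 30.9948; θ₂ = -2.46 − 0.02·30.9948 = -3.079896
E′(θ) at (-3.079896) = 43.776862112448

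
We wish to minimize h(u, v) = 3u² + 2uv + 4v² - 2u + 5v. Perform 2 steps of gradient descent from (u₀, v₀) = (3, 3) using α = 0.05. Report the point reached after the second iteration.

(1.305, 0.31)

∇h = (6u + 2v - 2, 2u + 8v + 5)
Step 1: at (3, 3), ∇h = (22, 35) → (3, 3) − 0.05·(22, 35) = (1.9, 1.25)
Step 2: at (1.9, 1.25), ∇h = (11.9, 18.8) → (1.9, 1.25) − 0.05·(11.9, 18.8) = (1.305, 0.31)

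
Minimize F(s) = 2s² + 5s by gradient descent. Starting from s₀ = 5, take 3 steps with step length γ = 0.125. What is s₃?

-0.46875

F′(s) = 4s + 5
Step 1: F′(5) = 25; s₁ = 5 − 0.125·25 = 1.875
Step 2: F′(1.875) = 12.5; s₂ = 1.875 − 0.125·12.5 = 0.3125
Step 3: F′(0.3125) = 6.25; s₃ = 0.3125 − 0.125·6.25 = -0.46875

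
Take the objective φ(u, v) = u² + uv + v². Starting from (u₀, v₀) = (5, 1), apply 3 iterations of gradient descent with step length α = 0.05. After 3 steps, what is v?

0.127625

∇φ = (2u + v, u + 2v)
(u₁, v₁) = (5, 1) − 0.05·(11, 7) = (4.45, 0.65)
(u₂, v₂) = (4.45, 0.65) − 0.05·(9.55, 5.75) = (3.9725, 0.3625)
(u₃, v₃) = (3.9725, 0.3625) − 0.05·(8.3075, 4.6975) = (3.557125, 0.127625)
v = 0.127625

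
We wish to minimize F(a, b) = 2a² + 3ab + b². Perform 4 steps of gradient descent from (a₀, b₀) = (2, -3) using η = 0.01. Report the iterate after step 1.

∇F = (4a + 3b, 3a + 2b)
(a₁, b₁) = (2, -3) − 0.01·(-1, 0) = (2.01, -3)

(2.01, -3)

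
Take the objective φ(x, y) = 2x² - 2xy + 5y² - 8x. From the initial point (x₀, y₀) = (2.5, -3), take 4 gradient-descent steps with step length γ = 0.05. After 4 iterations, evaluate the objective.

∇φ = (4x - 2y - 8, -2x + 10y)
Step 1: at (2.5, -3), ∇φ = (8, -35) → (2.5, -3) − 0.05·(8, -35) = (2.1, -1.25)
Step 2: at (2.1, -1.25), ∇φ = (2.9, -16.7) → (2.1, -1.25) − 0.05·(2.9, -16.7) = (1.955, -0.415)
Step 3: at (1.955, -0.415), ∇φ = (0.65, -8.06) → (1.955, -0.415) − 0.05·(0.65, -8.06) = (1.9225, -0.012)
Step 4: at (1.9225, -0.012), ∇φ = (-0.286, -3.965) → (1.9225, -0.012) − 0.05·(-0.286, -3.965) = (1.9368, 0.18625)
φ(1.9368, 0.18625) = -8.5400242075

-8.5400242075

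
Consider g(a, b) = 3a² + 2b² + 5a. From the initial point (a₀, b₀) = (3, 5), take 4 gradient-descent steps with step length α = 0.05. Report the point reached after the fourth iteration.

∇g = (6a + 5, 4b)
(a₁, b₁) = (3, 5) − 0.05·(23, 20) = (1.85, 4)
(a₂, b₂) = (1.85, 4) − 0.05·(16.1, 16) = (1.045, 3.2)
(a₃, b₃) = (1.045, 3.2) − 0.05·(11.27, 12.8) = (0.4815, 2.56)
(a₄, b₄) = (0.4815, 2.56) − 0.05·(7.889, 10.24) = (0.08705, 2.048)

(0.08705, 2.048)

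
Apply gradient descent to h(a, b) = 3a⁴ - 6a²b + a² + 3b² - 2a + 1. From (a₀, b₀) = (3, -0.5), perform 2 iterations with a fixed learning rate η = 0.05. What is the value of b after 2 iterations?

62.992

∇h = (12a³ - 12ab + 2a - 2, -6a² + 6b)
(a₁, b₁) = (3, -0.5) − 0.05·(346, -57) = (-14.3, 2.35)
(a₂, b₂) = (-14.3, 2.35) − 0.05·(-34717.824, -1212.84) = (1721.5912, 62.992)
b = 62.992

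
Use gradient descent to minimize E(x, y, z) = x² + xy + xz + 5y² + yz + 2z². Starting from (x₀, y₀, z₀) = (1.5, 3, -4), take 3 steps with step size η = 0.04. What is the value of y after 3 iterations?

0.804256

∇E = (2x + y + z, x + 10y + z, x + y + 4z)
Step 1: at (1.5, 3, -4), ∇E = (2, 27.5, -11.5) → (1.5, 3, -4) − 0.04·(2, 27.5, -11.5) = (1.42, 1.9, -3.54)
Step 2: at (1.42, 1.9, -3.54), ∇E = (1.2, 16.88, -10.84) → (1.42, 1.9, -3.54) − 0.04·(1.2, 16.88, -10.84) = (1.372, 1.2248, -3.1064)
Step 3: at (1.372, 1.2248, -3.1064), ∇E = (0.8624, 10.5136, -9.8288) → (1.372, 1.2248, -3.1064) − 0.04·(0.8624, 10.5136, -9.8288) = (1.337504, 0.804256, -2.713248)
y = 0.804256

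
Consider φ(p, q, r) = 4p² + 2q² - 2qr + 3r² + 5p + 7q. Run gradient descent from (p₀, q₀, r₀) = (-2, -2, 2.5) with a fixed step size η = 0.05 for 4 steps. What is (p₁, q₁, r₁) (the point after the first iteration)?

∇φ = (8p + 5, 4q - 2r + 7, -2q + 6r)
Step 1: at (-2, -2, 2.5), ∇φ = (-11, -6, 19) → (-2, -2, 2.5) − 0.05·(-11, -6, 19) = (-1.45, -1.7, 1.55)

(-1.45, -1.7, 1.55)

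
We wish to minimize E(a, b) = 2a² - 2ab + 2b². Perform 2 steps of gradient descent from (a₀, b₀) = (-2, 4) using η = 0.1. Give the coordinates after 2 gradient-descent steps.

∇E = (4a - 2b, -2a + 4b)
Step 1: at (-2, 4), ∇E = (-16, 20) → (-2, 4) − 0.1·(-16, 20) = (-0.4, 2)
Step 2: at (-0.4, 2), ∇E = (-5.6, 8.8) → (-0.4, 2) − 0.1·(-5.6, 8.8) = (0.16, 1.12)

(0.16, 1.12)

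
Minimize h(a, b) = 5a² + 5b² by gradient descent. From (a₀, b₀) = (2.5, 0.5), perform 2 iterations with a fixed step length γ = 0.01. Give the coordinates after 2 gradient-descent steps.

∇h = (10a, 10b)
(a₁, b₁) = (2.5, 0.5) − 0.01·(25, 5) = (2.25, 0.45)
(a₂, b₂) = (2.25, 0.45) − 0.01·(22.5, 4.5) = (2.025, 0.405)

(2.025, 0.405)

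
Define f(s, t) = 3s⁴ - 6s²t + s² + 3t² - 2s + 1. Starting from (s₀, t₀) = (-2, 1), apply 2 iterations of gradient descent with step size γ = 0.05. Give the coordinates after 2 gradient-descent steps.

(-0.1394, 2.413)

∇f = (12s³ - 12st + 2s - 2, -6s² + 6t)
Step 1: at (-2, 1), ∇f = (-78, -18) → (-2, 1) − 0.05·(-78, -18) = (1.9, 1.9)
Step 2: at (1.9, 1.9), ∇f = (40.788, -10.26) → (1.9, 1.9) − 0.05·(40.788, -10.26) = (-0.1394, 2.413)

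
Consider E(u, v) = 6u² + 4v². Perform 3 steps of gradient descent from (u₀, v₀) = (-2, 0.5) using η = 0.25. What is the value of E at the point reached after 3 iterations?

∇E = (12u, 8v)
(u₁, v₁) = (-2, 0.5) − 0.25·(-24, 4) = (4, -0.5)
(u₂, v₂) = (4, -0.5) − 0.25·(48, -4) = (-8, 0.5)
(u₃, v₃) = (-8, 0.5) − 0.25·(-96, 4) = (16, -0.5)
E(16, -0.5) = 1537

1537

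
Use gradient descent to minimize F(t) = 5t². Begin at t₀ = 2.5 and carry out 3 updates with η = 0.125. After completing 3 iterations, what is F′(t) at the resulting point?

F′(t) = 10t
t₁ = 2.5 − 0.125·25 = -0.625
t₂ = -0.625 − 0.125·(-6.25) = 0.15625
t₃ = 0.15625 − 0.125·1.5625 = -0.0390625
F′(t) at (-0.0390625) = -0.390625

-0.390625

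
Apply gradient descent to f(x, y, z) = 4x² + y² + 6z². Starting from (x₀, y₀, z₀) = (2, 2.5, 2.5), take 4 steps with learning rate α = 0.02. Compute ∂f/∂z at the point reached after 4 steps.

10.0086528

∇f = (8x, 2y, 12z)
(x₁, y₁, z₁) = (2, 2.5, 2.5) − 0.02·(16, 5, 30) = (1.68, 2.4, 1.9)
(x₂, y₂, z₂) = (1.68, 2.4, 1.9) − 0.02·(13.44, 4.8, 22.8) = (1.4112, 2.304, 1.444)
(x₃, y₃, z₃) = (1.4112, 2.304, 1.444) − 0.02·(11.2896, 4.608, 17.328) = (1.185408, 2.21184, 1.09744)
(x₄, y₄, z₄) = (1.185408, 2.21184, 1.09744) − 0.02·(9.483264, 4.42368, 13.16928) = (0.99574272, 2.1233664, 0.8340544)
∂f/∂z at (0.99574272, 2.1233664, 0.8340544) = 10.0086528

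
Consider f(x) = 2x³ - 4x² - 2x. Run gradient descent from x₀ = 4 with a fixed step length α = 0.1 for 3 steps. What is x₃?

f′(x) = 6x² - 8x - 2
Step 1: f′(4) = 62; x₁ = 4 − 0.1·62 = -2.2
Step 2: f′(-2.2) = 44.64; x₂ = -2.2 − 0.1·44.64 = -6.664
Step 3: f′(-6.664) = 317.765376; x₃ = -6.664 − 0.1·317.765376 = -38.4405376

-38.4405376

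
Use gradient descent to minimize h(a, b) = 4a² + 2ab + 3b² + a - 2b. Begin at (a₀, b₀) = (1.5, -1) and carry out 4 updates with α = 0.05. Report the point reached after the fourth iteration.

(0.19775, -0.16235)

∇h = (8a + 2b + 1, 2a + 6b - 2)
(a₁, b₁) = (1.5, -1) − 0.05·(11, -5) = (0.95, -0.75)
(a₂, b₂) = (0.95, -0.75) − 0.05·(7.1, -4.6) = (0.595, -0.52)
(a₃, b₃) = (0.595, -0.52) − 0.05·(4.72, -3.93) = (0.359, -0.3235)
(a₄, b₄) = (0.359, -0.3235) − 0.05·(3.225, -3.223) = (0.19775, -0.16235)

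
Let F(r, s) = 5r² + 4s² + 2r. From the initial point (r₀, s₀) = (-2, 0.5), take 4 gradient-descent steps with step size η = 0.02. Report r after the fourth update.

∇F = (10r + 2, 8s)
(r₁, s₁) = (-2, 0.5) − 0.02·(-18, 4) = (-1.64, 0.42)
(r₂, s₂) = (-1.64, 0.42) − 0.02·(-14.4, 3.36) = (-1.352, 0.3528)
(r₃, s₃) = (-1.352, 0.3528) − 0.02·(-11.52, 2.8224) = (-1.1216, 0.296352)
(r₄, s₄) = (-1.1216, 0.296352) − 0.02·(-9.216, 2.370816) = (-0.93728, 0.24893568)
r = -0.93728

-0.93728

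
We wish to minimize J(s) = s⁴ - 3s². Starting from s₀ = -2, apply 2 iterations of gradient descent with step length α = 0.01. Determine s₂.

J′(s) = 4s³ - 6s
Step 1: J′(-2) = -20; s₁ = -2 − 0.01·(-20) = -1.8
Step 2: J′(-1.8) = -12.528; s₂ = -1.8 − 0.01·(-12.528) = -1.67472

-1.67472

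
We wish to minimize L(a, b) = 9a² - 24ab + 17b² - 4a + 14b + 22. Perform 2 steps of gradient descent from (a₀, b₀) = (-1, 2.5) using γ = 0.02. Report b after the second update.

0.04

∇L = (18a - 24b - 4, -24a + 34b + 14)
Step 1: at (-1, 2.5), ∇L = (-82, 123) → (-1, 2.5) − 0.02·(-82, 123) = (0.64, 0.04)
Step 2: at (0.64, 0.04), ∇L = (6.56, 0) → (0.64, 0.04) − 0.02·(6.56, 0) = (0.5088, 0.04)
b = 0.04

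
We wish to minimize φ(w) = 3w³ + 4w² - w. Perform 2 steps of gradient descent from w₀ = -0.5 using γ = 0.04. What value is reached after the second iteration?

-0.279956

φ′(w) = 9w² + 8w - 1
Step 1: φ′(-0.5) = -2.75; w₁ = -0.5 − 0.04·(-2.75) = -0.39
Step 2: φ′(-0.39) = -2.7511; w₂ = -0.39 − 0.04·(-2.7511) = -0.279956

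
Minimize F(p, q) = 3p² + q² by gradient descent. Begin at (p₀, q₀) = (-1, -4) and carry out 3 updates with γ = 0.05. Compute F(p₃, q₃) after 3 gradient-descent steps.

∇F = (6p, 2q)
Step 1: at (-1, -4), ∇F = (-6, -8) → (-1, -4) − 0.05·(-6, -8) = (-0.7, -3.6)
Step 2: at (-0.7, -3.6), ∇F = (-4.2, -7.2) → (-0.7, -3.6) − 0.05·(-4.2, -7.2) = (-0.49, -3.24)
Step 3: at (-0.49, -3.24), ∇F = (-2.94, -6.48) → (-0.49, -3.24) − 0.05·(-2.94, -6.48) = (-0.343, -2.916)
F(-0.343, -2.916) = 8.856003

8.856003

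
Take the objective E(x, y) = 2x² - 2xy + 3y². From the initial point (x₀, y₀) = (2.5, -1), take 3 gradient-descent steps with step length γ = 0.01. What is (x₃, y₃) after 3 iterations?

(2.16054, -0.69632)

∇E = (4x - 2y, -2x + 6y)
(x₁, y₁) = (2.5, -1) − 0.01·(12, -11) = (2.38, -0.89)
(x₂, y₂) = (2.38, -0.89) − 0.01·(11.3, -10.1) = (2.267, -0.789)
(x₃, y₃) = (2.267, -0.789) − 0.01·(10.646, -9.268) = (2.16054, -0.69632)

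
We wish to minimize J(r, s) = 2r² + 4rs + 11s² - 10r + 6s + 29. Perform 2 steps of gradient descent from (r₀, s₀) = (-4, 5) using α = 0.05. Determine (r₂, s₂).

(-2.46, 0.44)

∇J = (4r + 4s - 10, 4r + 22s + 6)
Step 1: at (-4, 5), ∇J = (-6, 100) → (-4, 5) − 0.05·(-6, 100) = (-3.7, 0)
Step 2: at (-3.7, 0), ∇J = (-24.8, -8.8) → (-3.7, 0) − 0.05·(-24.8, -8.8) = (-2.46, 0.44)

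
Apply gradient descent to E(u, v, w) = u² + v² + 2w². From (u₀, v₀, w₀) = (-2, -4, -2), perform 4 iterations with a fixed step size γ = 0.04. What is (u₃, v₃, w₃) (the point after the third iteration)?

∇E = (2u, 2v, 4w)
(u₁, v₁, w₁) = (-2, -4, -2) − 0.04·(-4, -8, -8) = (-1.84, -3.68, -1.68)
(u₂, v₂, w₂) = (-1.84, -3.68, -1.68) − 0.04·(-3.68, -7.36, -6.72) = (-1.6928, -3.3856, -1.4112)
(u₃, v₃, w₃) = (-1.6928, -3.3856, -1.4112) − 0.04·(-3.3856, -6.7712, -5.6448) = (-1.557376, -3.114752, -1.185408)

(-1.557376, -3.114752, -1.185408)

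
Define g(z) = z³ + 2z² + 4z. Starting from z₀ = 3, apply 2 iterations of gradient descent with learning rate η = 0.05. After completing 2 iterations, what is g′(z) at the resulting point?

5.900815421875

g′(z) = 3z² + 4z + 4
Step 1: g′(3) = 43; z₁ = 3 − 0.05·43 = 0.85
Step 2: g′(0.85) = 9.5675; z₂ = 0.85 − 0.05·9.5675 = 0.371625
g′(z) at (0.371625) = 5.900815421875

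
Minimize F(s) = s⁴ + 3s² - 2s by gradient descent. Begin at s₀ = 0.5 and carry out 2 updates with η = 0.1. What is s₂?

0.32285

F′(s) = 4s³ + 6s - 2
s₁ = 0.5 − 0.1·1.5 = 0.35
s₂ = 0.35 − 0.1·0.2715 = 0.32285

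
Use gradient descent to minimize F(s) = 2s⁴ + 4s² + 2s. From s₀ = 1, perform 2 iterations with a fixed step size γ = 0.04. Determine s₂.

F′(s) = 8s³ + 8s + 2
Step 1: F′(1) = 18; s₁ = 1 − 0.04·18 = 0.28
Step 2: F′(0.28) = 4.415616; s₂ = 0.28 − 0.04·4.415616 = 0.10337536

0.10337536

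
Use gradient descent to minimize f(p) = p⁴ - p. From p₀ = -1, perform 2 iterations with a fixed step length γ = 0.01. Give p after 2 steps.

-0.905705

f′(p) = 4p³ - 1
p₁ = -1 − 0.01·(-5) = -0.95
p₂ = -0.95 − 0.01·(-4.4295) = -0.905705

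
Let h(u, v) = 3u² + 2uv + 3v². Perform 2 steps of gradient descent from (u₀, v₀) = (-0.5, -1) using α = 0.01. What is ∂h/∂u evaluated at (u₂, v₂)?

-4.1568

∇h = (6u + 2v, 2u + 6v)
Step 1: at (-0.5, -1), ∇h = (-5, -7) → (-0.5, -1) − 0.01·(-5, -7) = (-0.45, -0.93)
Step 2: at (-0.45, -0.93), ∇h = (-4.56, -6.48) → (-0.45, -0.93) − 0.01·(-4.56, -6.48) = (-0.4044, -0.8652)
∂h/∂u at (-0.4044, -0.8652) = -4.1568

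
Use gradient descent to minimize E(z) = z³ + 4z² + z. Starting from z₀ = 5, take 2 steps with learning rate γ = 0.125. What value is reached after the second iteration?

-33.96875

E′(z) = 3z² + 8z + 1
Step 1: E′(5) = 116; z₁ = 5 − 0.125·116 = -9.5
Step 2: E′(-9.5) = 195.75; z₂ = -9.5 − 0.125·195.75 = -33.96875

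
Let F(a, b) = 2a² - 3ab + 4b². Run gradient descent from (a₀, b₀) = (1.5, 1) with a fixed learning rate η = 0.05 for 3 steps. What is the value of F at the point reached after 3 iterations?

∇F = (4a - 3b, -3a + 8b)
(a₁, b₁) = (1.5, 1) − 0.05·(3, 3.5) = (1.35, 0.825)
(a₂, b₂) = (1.35, 0.825) − 0.05·(2.925, 2.55) = (1.20375, 0.6975)
(a₃, b₃) = (1.20375, 0.6975) − 0.05·(2.7225, 1.96875) = (1.067625, 0.5990625)
F(1.067625, 0.5990625) = 1.7964274921875

1.7964274921875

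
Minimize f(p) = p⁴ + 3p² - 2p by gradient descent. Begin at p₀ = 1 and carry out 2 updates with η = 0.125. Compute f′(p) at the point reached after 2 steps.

-0.4375

f′(p) = 4p³ + 6p - 2
Step 1: f′(1) = 8; p₁ = 1 − 0.125·8 = 0
Step 2: f′(0) = -2; p₂ = 0 − 0.125·(-2) = 0.25
f′(p) at (0.25) = -0.4375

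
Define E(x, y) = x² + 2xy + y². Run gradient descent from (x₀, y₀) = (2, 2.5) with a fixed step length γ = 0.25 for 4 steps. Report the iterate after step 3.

∇E = (2x + 2y, 2x + 2y)
Step 1: at (2, 2.5), ∇E = (9, 9) → (2, 2.5) − 0.25·(9, 9) = (-0.25, 0.25)
Step 2: at (-0.25, 0.25), ∇E = (0, 0) → (-0.25, 0.25) − 0.25·(0, 0) = (-0.25, 0.25)
Step 3: at (-0.25, 0.25), ∇E = (0, 0) → (-0.25, 0.25) − 0.25·(0, 0) = (-0.25, 0.25)

(-0.25, 0.25)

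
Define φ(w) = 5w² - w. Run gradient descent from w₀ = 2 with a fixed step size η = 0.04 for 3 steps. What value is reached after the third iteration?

0.5104

φ′(w) = 10w - 1
w₁ = 2 − 0.04·19 = 1.24
w₂ = 1.24 − 0.04·11.4 = 0.784
w₃ = 0.784 − 0.04·6.84 = 0.5104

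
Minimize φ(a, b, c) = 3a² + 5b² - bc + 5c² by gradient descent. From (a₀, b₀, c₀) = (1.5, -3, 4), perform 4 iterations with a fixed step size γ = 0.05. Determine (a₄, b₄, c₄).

(0.36015, -0.09776875, 0.189275)

∇φ = (6a, 10b - c, -b + 10c)
(a₁, b₁, c₁) = (1.5, -3, 4) − 0.05·(9, -34, 43) = (1.05, -1.3, 1.85)
(a₂, b₂, c₂) = (1.05, -1.3, 1.85) − 0.05·(6.3, -14.85, 19.8) = (0.735, -0.5575, 0.86)
(a₃, b₃, c₃) = (0.735, -0.5575, 0.86) − 0.05·(4.41, -6.435, 9.1575) = (0.5145, -0.23575, 0.402125)
(a₄, b₄, c₄) = (0.5145, -0.23575, 0.402125) − 0.05·(3.087, -2.759625, 4.257) = (0.36015, -0.09776875, 0.189275)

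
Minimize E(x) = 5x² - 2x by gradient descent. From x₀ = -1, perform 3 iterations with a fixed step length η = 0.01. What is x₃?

E′(x) = 10x - 2
x₁ = -1 − 0.01·(-12) = -0.88
x₂ = -0.88 − 0.01·(-10.8) = -0.772
x₃ = -0.772 − 0.01·(-9.72) = -0.6748

-0.6748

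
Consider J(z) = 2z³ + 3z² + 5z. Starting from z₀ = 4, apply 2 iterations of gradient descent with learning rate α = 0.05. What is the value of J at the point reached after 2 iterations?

-57.94744873046875

J′(z) = 6z² + 6z + 5
z₁ = 4 − 0.05·125 = -2.25
z₂ = -2.25 − 0.05·21.875 = -3.34375
J(-3.34375) = -57.94744873046875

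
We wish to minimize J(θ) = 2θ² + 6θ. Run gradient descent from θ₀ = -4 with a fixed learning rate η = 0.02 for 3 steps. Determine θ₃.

J′(θ) = 4θ + 6
θ₁ = -4 − 0.02·(-10) = -3.8
θ₂ = -3.8 − 0.02·(-9.2) = -3.616
θ₃ = -3.616 − 0.02·(-8.464) = -3.44672

-3.44672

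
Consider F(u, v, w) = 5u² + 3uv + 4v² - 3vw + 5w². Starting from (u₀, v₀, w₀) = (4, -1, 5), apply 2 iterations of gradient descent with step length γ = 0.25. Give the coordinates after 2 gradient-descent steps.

(6.5625, -4, 13.6875)

∇F = (10u + 3v, 3u + 8v - 3w, -3v + 10w)
Step 1: at (4, -1, 5), ∇F = (37, -11, 53) → (4, -1, 5) − 0.25·(37, -11, 53) = (-5.25, 1.75, -8.25)
Step 2: at (-5.25, 1.75, -8.25), ∇F = (-47.25, 23, -87.75) → (-5.25, 1.75, -8.25) − 0.25·(-47.25, 23, -87.75) = (6.5625, -4, 13.6875)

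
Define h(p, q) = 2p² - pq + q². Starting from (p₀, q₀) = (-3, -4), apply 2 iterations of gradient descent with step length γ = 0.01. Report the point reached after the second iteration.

(-2.8427, -3.9002)

∇h = (4p - q, -p + 2q)
(p₁, q₁) = (-3, -4) − 0.01·(-8, -5) = (-2.92, -3.95)
(p₂, q₂) = (-2.92, -3.95) − 0.01·(-7.73, -4.98) = (-2.8427, -3.9002)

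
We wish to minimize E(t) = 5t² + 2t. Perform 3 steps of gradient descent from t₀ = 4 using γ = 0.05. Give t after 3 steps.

E′(t) = 10t + 2
Step 1: E′(4) = 42; t₁ = 4 − 0.05·42 = 1.9
Step 2: E′(1.9) = 21; t₂ = 1.9 − 0.05·21 = 0.85
Step 3: E′(0.85) = 10.5; t₃ = 0.85 − 0.05·10.5 = 0.325

0.325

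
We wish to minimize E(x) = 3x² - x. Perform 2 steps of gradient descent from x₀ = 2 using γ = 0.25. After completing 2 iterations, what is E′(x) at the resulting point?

2.75

E′(x) = 6x - 1
x₁ = 2 − 0.25·11 = -0.75
x₂ = -0.75 − 0.25·(-5.5) = 0.625
E′(x) at (0.625) = 2.75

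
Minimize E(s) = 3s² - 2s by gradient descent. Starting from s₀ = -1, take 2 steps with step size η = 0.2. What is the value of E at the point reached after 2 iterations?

E′(s) = 6s - 2
s₁ = -1 − 0.2·(-8) = 0.6
s₂ = 0.6 − 0.2·1.6 = 0.28
E(0.28) = -0.3248

-0.3248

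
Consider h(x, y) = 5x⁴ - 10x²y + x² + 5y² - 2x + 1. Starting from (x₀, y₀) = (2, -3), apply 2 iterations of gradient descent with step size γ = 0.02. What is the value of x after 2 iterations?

18.1666176

∇h = (20x³ - 20xy + 2x - 2, -10x² + 10y)
Step 1: at (2, -3), ∇h = (282, -70) → (2, -3) − 0.02·(282, -70) = (-3.64, -1.6)
Step 2: at (-3.64, -1.6), ∇h = (-1090.33088, -148.496) → (-3.64, -1.6) − 0.02·(-1090.33088, -148.496) = (18.1666176, 1.36992)
x = 18.1666176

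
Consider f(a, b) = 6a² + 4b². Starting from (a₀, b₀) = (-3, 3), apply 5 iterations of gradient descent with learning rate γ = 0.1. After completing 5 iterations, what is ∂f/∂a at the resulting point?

0.01152

∇f = (12a, 8b)
(a₁, b₁) = (-3, 3) − 0.1·(-36, 24) = (0.6, 0.6)
(a₂, b₂) = (0.6, 0.6) − 0.1·(7.2, 4.8) = (-0.12, 0.12)
(a₃, b₃) = (-0.12, 0.12) − 0.1·(-1.44, 0.96) = (0.024, 0.024)
(a₄, b₄) = (0.024, 0.024) − 0.1·(0.288, 0.192) = (-0.0048, 0.0048)
(a₅, b₅) = (-0.0048, 0.0048) − 0.1·(-0.0576, 0.0384) = (0.00096, 0.00096)
∂f/∂a at (0.00096, 0.00096) = 0.01152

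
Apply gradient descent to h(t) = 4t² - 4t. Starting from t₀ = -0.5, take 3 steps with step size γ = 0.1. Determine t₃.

0.492

h′(t) = 8t - 4
Step 1: h′(-0.5) = -8; t₁ = -0.5 − 0.1·(-8) = 0.3
Step 2: h′(0.3) = -1.6; t₂ = 0.3 − 0.1·(-1.6) = 0.46
Step 3: h′(0.46) = -0.32; t₃ = 0.46 − 0.1·(-0.32) = 0.492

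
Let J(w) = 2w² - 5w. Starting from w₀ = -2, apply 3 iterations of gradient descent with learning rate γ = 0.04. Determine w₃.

J′(w) = 4w - 5
w₁ = -2 − 0.04·(-13) = -1.48
w₂ = -1.48 − 0.04·(-10.92) = -1.0432
w₃ = -1.0432 − 0.04·(-9.1728) = -0.676288

-0.676288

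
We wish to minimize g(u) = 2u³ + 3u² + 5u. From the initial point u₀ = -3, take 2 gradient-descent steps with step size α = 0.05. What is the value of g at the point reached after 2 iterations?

-2655.90154666896875

g′(u) = 6u² + 6u + 5
Step 1: g′(-3) = 41; u₁ = -3 − 0.05·41 = -5.05
Step 2: g′(-5.05) = 127.715; u₂ = -5.05 − 0.05·127.715 = -11.43575
g(-11.43575) = -2655.90154666896875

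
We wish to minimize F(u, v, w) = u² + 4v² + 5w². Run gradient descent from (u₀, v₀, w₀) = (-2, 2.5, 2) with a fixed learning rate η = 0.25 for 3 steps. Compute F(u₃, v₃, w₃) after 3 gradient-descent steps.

252.875

∇F = (2u, 8v, 10w)
Step 1: at (-2, 2.5, 2), ∇F = (-4, 20, 20) → (-2, 2.5, 2) − 0.25·(-4, 20, 20) = (-1, -2.5, -3)
Step 2: at (-1, -2.5, -3), ∇F = (-2, -20, -30) → (-1, -2.5, -3) − 0.25·(-2, -20, -30) = (-0.5, 2.5, 4.5)
Step 3: at (-0.5, 2.5, 4.5), ∇F = (-1, 20, 45) → (-0.5, 2.5, 4.5) − 0.25·(-1, 20, 45) = (-0.25, -2.5, -6.75)
F(-0.25, -2.5, -6.75) = 252.875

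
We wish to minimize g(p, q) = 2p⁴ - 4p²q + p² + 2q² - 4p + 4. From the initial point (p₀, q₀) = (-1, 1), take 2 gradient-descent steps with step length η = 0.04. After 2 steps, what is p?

-0.64192768

∇g = (8p³ - 8pq + 2p - 4, -4p² + 4q)
(p₁, q₁) = (-1, 1) − 0.04·(-6, 0) = (-0.76, 1)
(p₂, q₂) = (-0.76, 1) − 0.04·(-2.951808, 1.6896) = (-0.64192768, 0.932416)
p = -0.64192768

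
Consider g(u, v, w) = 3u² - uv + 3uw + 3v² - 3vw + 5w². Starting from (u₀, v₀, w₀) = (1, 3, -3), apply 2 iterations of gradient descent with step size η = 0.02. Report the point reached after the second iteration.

∇g = (6u - v + 3w, -u + 6v - 3w, 3u - 3v + 10w)
(u₁, v₁, w₁) = (1, 3, -3) − 0.02·(-6, 26, -36) = (1.12, 2.48, -2.28)
(u₂, v₂, w₂) = (1.12, 2.48, -2.28) − 0.02·(-2.6, 20.6, -26.88) = (1.172, 2.068, -1.7424)

(1.172, 2.068, -1.7424)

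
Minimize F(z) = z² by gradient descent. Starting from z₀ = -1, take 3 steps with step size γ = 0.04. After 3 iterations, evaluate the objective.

0.606355001344

F′(z) = 2z
Step 1: F′(-1) = -2; z₁ = -1 − 0.04·(-2) = -0.92
Step 2: F′(-0.92) = -1.84; z₂ = -0.92 − 0.04·(-1.84) = -0.8464
Step 3: F′(-0.8464) = -1.6928; z₃ = -0.8464 − 0.04·(-1.6928) = -0.778688
F(-0.778688) = 0.606355001344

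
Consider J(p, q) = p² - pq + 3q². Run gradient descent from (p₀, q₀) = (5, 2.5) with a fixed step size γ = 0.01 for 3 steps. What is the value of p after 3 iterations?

∇J = (2p - q, -p + 6q)
Step 1: at (5, 2.5), ∇J = (7.5, 10) → (5, 2.5) − 0.01·(7.5, 10) = (4.925, 2.4)
Step 2: at (4.925, 2.4), ∇J = (7.45, 9.475) → (4.925, 2.4) − 0.01·(7.45, 9.475) = (4.8505, 2.30525)
Step 3: at (4.8505, 2.30525), ∇J = (7.39575, 8.981) → (4.8505, 2.30525) − 0.01·(7.39575, 8.981) = (4.7765425, 2.21544)
p = 4.7765425

4.7765425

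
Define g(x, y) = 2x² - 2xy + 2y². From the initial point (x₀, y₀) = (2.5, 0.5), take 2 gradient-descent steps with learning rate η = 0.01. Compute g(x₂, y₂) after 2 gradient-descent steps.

∇g = (4x - 2y, -2x + 4y)
(x₁, y₁) = (2.5, 0.5) − 0.01·(9, -3) = (2.41, 0.53)
(x₂, y₂) = (2.41, 0.53) − 0.01·(8.58, -2.7) = (2.3242, 0.557)
g(2.3242, 0.557) = 8.83515048

8.83515048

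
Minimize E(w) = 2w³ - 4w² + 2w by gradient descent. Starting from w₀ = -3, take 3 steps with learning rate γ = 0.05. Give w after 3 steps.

E′(w) = 6w² - 8w + 2
Step 1: E′(-3) = 80; w₁ = -3 − 0.05·80 = -7
Step 2: E′(-7) = 352; w₂ = -7 − 0.05·352 = -24.6
Step 3: E′(-24.6) = 3829.76; w₃ = -24.6 − 0.05·3829.76 = -216.088

-216.088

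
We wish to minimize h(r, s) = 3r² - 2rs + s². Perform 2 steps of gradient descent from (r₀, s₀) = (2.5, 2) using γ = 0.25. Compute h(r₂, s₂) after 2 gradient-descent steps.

3.1875

∇h = (6r - 2s, -2r + 2s)
(r₁, s₁) = (2.5, 2) − 0.25·(11, -1) = (-0.25, 2.25)
(r₂, s₂) = (-0.25, 2.25) − 0.25·(-6, 5) = (1.25, 1)
h(1.25, 1) = 3.1875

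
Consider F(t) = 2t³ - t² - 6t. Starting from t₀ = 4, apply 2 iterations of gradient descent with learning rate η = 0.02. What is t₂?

1.906048

F′(t) = 6t² - 2t - 6
Step 1: F′(4) = 82; t₁ = 4 − 0.02·82 = 2.36
Step 2: F′(2.36) = 22.6976; t₂ = 2.36 − 0.02·22.6976 = 1.906048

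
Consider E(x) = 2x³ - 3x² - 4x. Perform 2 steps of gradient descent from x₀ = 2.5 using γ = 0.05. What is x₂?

1.5033125

E′(x) = 6x² - 6x - 4
x₁ = 2.5 − 0.05·18.5 = 1.575
x₂ = 1.575 − 0.05·1.43375 = 1.5033125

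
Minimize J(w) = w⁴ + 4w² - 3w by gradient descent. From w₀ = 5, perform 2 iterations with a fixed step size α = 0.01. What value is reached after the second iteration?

-0.30837388

J′(w) = 4w³ + 8w - 3
Step 1: J′(5) = 537; w₁ = 5 − 0.01·537 = -0.37
Step 2: J′(-0.37) = -6.162612; w₂ = -0.37 − 0.01·(-6.162612) = -0.30837388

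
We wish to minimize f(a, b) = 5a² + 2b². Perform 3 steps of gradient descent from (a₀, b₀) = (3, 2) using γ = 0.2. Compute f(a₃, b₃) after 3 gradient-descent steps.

∇f = (10a, 4b)
Step 1: at (3, 2), ∇f = (30, 8) → (3, 2) − 0.2·(30, 8) = (-3, 0.4)
Step 2: at (-3, 0.4), ∇f = (-30, 1.6) → (-3, 0.4) − 0.2·(-30, 1.6) = (3, 0.08)
Step 3: at (3, 0.08), ∇f = (30, 0.32) → (3, 0.08) − 0.2·(30, 0.32) = (-3, 0.016)
f(-3, 0.016) = 45.000512

45.000512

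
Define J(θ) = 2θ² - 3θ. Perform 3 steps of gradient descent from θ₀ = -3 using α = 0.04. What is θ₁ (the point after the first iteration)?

-2.4

J′(θ) = 4θ - 3
Step 1: J′(-3) = -15; θ₁ = -3 − 0.04·(-15) = -2.4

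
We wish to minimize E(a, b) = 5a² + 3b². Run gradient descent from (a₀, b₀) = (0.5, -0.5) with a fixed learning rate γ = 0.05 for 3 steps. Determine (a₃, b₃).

(0.0625, -0.1715)

∇E = (10a, 6b)
Step 1: at (0.5, -0.5), ∇E = (5, -3) → (0.5, -0.5) − 0.05·(5, -3) = (0.25, -0.35)
Step 2: at (0.25, -0.35), ∇E = (2.5, -2.1) → (0.25, -0.35) − 0.05·(2.5, -2.1) = (0.125, -0.245)
Step 3: at (0.125, -0.245), ∇E = (1.25, -1.47) → (0.125, -0.245) − 0.05·(1.25, -1.47) = (0.0625, -0.1715)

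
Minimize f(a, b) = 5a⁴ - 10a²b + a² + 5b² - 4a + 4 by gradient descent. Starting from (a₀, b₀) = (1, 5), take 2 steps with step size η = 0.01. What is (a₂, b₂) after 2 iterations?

(2.2922864, 4.47124)

∇f = (20a³ - 20ab + 2a - 4, -10a² + 10b)
Step 1: at (1, 5), ∇f = (-82, 40) → (1, 5) − 0.01·(-82, 40) = (1.82, 4.6)
Step 2: at (1.82, 4.6), ∇f = (-47.22864, 12.876) → (1.82, 4.6) − 0.01·(-47.22864, 12.876) = (2.2922864, 4.47124)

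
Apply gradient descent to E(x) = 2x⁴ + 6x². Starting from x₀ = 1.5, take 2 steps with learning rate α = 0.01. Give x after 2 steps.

0.83139

E′(x) = 8x³ + 12x
Step 1: E′(1.5) = 45; x₁ = 1.5 − 0.01·45 = 1.05
Step 2: E′(1.05) = 21.861; x₂ = 1.05 − 0.01·21.861 = 0.83139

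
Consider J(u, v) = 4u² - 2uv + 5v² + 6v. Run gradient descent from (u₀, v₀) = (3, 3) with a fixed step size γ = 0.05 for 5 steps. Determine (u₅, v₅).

∇J = (8u - 2v, -2u + 10v + 6)
(u₁, v₁) = (3, 3) − 0.05·(18, 30) = (2.1, 1.5)
(u₂, v₂) = (2.1, 1.5) − 0.05·(13.8, 16.8) = (1.41, 0.66)
(u₃, v₃) = (1.41, 0.66) − 0.05·(9.96, 9.78) = (0.912, 0.171)
(u₄, v₄) = (0.912, 0.171) − 0.05·(6.954, 5.886) = (0.5643, -0.1233)
(u₅, v₅) = (0.5643, -0.1233) − 0.05·(4.761, 3.6384) = (0.32625, -0.30522)

(0.32625, -0.30522)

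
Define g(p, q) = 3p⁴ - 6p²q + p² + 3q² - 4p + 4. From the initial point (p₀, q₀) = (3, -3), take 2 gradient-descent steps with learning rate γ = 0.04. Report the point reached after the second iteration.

∇g = (12p³ - 12pq + 2p - 4, -6p² + 6q)
(p₁, q₁) = (3, -3) − 0.04·(434, -72) = (-14.36, -0.12)
(p₂, q₂) = (-14.36, -0.12) − 0.04·(-35587.436672, -1237.9776) = (1409.13746688, 49.399104)

(1409.13746688, 49.399104)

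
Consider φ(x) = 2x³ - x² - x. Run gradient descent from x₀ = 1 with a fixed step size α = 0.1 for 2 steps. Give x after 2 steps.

0.646

φ′(x) = 6x² - 2x - 1
Step 1: φ′(1) = 3; x₁ = 1 − 0.1·3 = 0.7
Step 2: φ′(0.7) = 0.54; x₂ = 0.7 − 0.1·0.54 = 0.646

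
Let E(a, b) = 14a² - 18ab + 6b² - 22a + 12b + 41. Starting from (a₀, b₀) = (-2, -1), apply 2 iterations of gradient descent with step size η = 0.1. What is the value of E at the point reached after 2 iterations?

∇E = (28a - 18b - 22, -18a + 12b + 12)
Step 1: at (-2, -1), ∇E = (-60, 36) → (-2, -1) − 0.1·(-60, 36) = (4, -4.6)
Step 2: at (4, -4.6), ∇E = (172.8, -115.2) → (4, -4.6) − 0.1·(172.8, -115.2) = (-13.28, 6.92)
E(-13.28, 6.92) = 4826.6928

4826.6928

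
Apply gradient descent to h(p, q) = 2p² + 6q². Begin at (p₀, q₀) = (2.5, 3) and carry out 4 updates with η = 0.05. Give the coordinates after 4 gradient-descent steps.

(1.024, 0.0768)

∇h = (4p, 12q)
Step 1: at (2.5, 3), ∇h = (10, 36) → (2.5, 3) − 0.05·(10, 36) = (2, 1.2)
Step 2: at (2, 1.2), ∇h = (8, 14.4) → (2, 1.2) − 0.05·(8, 14.4) = (1.6, 0.48)
Step 3: at (1.6, 0.48), ∇h = (6.4, 5.76) → (1.6, 0.48) − 0.05·(6.4, 5.76) = (1.28, 0.192)
Step 4: at (1.28, 0.192), ∇h = (5.12, 2.304) → (1.28, 0.192) − 0.05·(5.12, 2.304) = (1.024, 0.0768)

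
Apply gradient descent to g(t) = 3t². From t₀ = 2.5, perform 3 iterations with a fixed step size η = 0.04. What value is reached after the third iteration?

1.09744

g′(t) = 6t
t₁ = 2.5 − 0.04·15 = 1.9
t₂ = 1.9 − 0.04·11.4 = 1.444
t₃ = 1.444 − 0.04·8.664 = 1.09744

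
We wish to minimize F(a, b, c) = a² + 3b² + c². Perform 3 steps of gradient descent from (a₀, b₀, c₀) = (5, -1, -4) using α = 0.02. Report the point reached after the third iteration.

∇F = (2a, 6b, 2c)
Step 1: at (5, -1, -4), ∇F = (10, -6, -8) → (5, -1, -4) − 0.02·(10, -6, -8) = (4.8, -0.88, -3.84)
Step 2: at (4.8, -0.88, -3.84), ∇F = (9.6, -5.28, -7.68) → (4.8, -0.88, -3.84) − 0.02·(9.6, -5.28, -7.68) = (4.608, -0.7744, -3.6864)
Step 3: at (4.608, -0.7744, -3.6864), ∇F = (9.216, -4.6464, -7.3728) → (4.608, -0.7744, -3.6864) − 0.02·(9.216, -4.6464, -7.3728) = (4.42368, -0.681472, -3.538944)

(4.42368, -0.681472, -3.538944)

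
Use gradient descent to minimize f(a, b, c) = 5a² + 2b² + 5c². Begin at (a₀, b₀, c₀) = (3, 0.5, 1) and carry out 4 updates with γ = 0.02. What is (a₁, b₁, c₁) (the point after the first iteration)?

∇f = (10a, 4b, 10c)
(a₁, b₁, c₁) = (3, 0.5, 1) − 0.02·(30, 2, 10) = (2.4, 0.46, 0.8)

(2.4, 0.46, 0.8)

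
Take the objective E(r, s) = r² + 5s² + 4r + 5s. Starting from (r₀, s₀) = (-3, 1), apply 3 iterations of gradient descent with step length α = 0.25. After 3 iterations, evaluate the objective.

∇E = (2r + 4, 10s + 5)
(r₁, s₁) = (-3, 1) − 0.25·(-2, 15) = (-2.5, -2.75)
(r₂, s₂) = (-2.5, -2.75) − 0.25·(-1, -22.5) = (-2.25, 2.875)
(r₃, s₃) = (-2.25, 2.875) − 0.25·(-0.5, 33.75) = (-2.125, -5.5625)
E(-2.125, -5.5625) = 122.91015625

122.91015625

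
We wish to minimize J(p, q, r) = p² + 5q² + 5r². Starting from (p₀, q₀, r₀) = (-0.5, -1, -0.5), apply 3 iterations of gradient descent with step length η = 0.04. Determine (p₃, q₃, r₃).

∇J = (2p, 10q, 10r)
Step 1: at (-0.5, -1, -0.5), ∇J = (-1, -10, -5) → (-0.5, -1, -0.5) − 0.04·(-1, -10, -5) = (-0.46, -0.6, -0.3)
Step 2: at (-0.46, -0.6, -0.3), ∇J = (-0.92, -6, -3) → (-0.46, -0.6, -0.3) − 0.04·(-0.92, -6, -3) = (-0.4232, -0.36, -0.18)
Step 3: at (-0.4232, -0.36, -0.18), ∇J = (-0.8464, -3.6, -1.8) → (-0.4232, -0.36, -0.18) − 0.04·(-0.8464, -3.6, -1.8) = (-0.389344, -0.216, -0.108)

(-0.389344, -0.216, -0.108)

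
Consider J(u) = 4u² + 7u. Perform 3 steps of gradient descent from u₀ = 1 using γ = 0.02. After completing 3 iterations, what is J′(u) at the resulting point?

8.89056

J′(u) = 8u + 7
Step 1: J′(1) = 15; u₁ = 1 − 0.02·15 = 0.7
Step 2: J′(0.7) = 12.6; u₂ = 0.7 − 0.02·12.6 = 0.448
Step 3: J′(0.448) = 10.584; u₃ = 0.448 − 0.02·10.584 = 0.23632
J′(u) at (0.23632) = 8.89056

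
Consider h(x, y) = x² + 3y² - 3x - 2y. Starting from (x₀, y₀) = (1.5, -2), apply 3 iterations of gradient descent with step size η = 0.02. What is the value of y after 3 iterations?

∇h = (2x - 3, 6y - 2)
Step 1: at (1.5, -2), ∇h = (0, -14) → (1.5, -2) − 0.02·(0, -14) = (1.5, -1.72)
Step 2: at (1.5, -1.72), ∇h = (0, -12.32) → (1.5, -1.72) − 0.02·(0, -12.32) = (1.5, -1.4736)
Step 3: at (1.5, -1.4736), ∇h = (0, -10.8416) → (1.5, -1.4736) − 0.02·(0, -10.8416) = (1.5, -1.256768)
y = -1.256768

-1.256768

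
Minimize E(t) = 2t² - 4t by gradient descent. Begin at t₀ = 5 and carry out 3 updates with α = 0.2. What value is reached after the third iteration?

1.032

E′(t) = 4t - 4
t₁ = 5 − 0.2·16 = 1.8
t₂ = 1.8 − 0.2·3.2 = 1.16
t₃ = 1.16 − 0.2·0.64 = 1.032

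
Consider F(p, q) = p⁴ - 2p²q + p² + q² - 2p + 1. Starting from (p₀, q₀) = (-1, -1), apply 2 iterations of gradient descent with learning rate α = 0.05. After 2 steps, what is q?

-0.704

∇F = (4p³ - 4pq + 2p - 2, -2p² + 2q)
(p₁, q₁) = (-1, -1) − 0.05·(-12, -4) = (-0.4, -0.8)
(p₂, q₂) = (-0.4, -0.8) − 0.05·(-4.336, -1.92) = (-0.1832, -0.704)
q = -0.704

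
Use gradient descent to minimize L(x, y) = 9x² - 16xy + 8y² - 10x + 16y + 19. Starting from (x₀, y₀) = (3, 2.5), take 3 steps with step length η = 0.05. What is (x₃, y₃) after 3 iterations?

∇L = (18x - 16y - 10, -16x + 16y + 16)
(x₁, y₁) = (3, 2.5) − 0.05·(4, 8) = (2.8, 2.1)
(x₂, y₂) = (2.8, 2.1) − 0.05·(6.8, 4.8) = (2.46, 1.86)
(x₃, y₃) = (2.46, 1.86) − 0.05·(4.52, 6.4) = (2.234, 1.54)

(2.234, 1.54)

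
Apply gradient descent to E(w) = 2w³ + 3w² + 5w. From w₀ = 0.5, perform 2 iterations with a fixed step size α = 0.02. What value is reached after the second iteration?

E′(w) = 6w² + 6w + 5
Step 1: E′(0.5) = 9.5; w₁ = 0.5 − 0.02·9.5 = 0.31
Step 2: E′(0.31) = 7.4366; w₂ = 0.31 − 0.02·7.4366 = 0.161268

0.161268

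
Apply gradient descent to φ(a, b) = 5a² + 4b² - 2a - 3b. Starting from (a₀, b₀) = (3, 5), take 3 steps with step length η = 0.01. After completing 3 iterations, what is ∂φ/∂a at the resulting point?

∇φ = (10a - 2, 8b - 3)
(a₁, b₁) = (3, 5) − 0.01·(28, 37) = (2.72, 4.63)
(a₂, b₂) = (2.72, 4.63) − 0.01·(25.2, 34.04) = (2.468, 4.2896)
(a₃, b₃) = (2.468, 4.2896) − 0.01·(22.68, 31.3168) = (2.2412, 3.976432)
∂φ/∂a at (2.2412, 3.976432) = 20.412

20.412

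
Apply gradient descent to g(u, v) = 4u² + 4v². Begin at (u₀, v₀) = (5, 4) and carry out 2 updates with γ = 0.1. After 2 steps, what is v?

∇g = (8u, 8v)
(u₁, v₁) = (5, 4) − 0.1·(40, 32) = (1, 0.8)
(u₂, v₂) = (1, 0.8) − 0.1·(8, 6.4) = (0.2, 0.16)
v = 0.16

0.16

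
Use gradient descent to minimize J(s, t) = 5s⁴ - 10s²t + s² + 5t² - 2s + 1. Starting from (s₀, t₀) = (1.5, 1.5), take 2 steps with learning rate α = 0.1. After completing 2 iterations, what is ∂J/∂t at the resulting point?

∇J = (20s³ - 20st + 2s - 2, -10s² + 10t)
(s₁, t₁) = (1.5, 1.5) − 0.1·(23.5, -7.5) = (-0.85, 2.25)
(s₂, t₂) = (-0.85, 2.25) − 0.1·(22.2675, 15.275) = (-3.07675, 0.7225)
∂J/∂t at (-3.07675, 0.7225) = -87.438905625

-87.438905625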